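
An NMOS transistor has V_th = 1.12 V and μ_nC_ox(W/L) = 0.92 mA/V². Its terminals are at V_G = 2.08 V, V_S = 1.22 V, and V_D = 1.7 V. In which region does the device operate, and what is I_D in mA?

Cutoff; I_D = 0 mA

V_GS = V_G − V_S = 2.08 − 1.22 = 0.86 V; V_DS = V_D − V_S = 1.7 − 1.22 = 0.48 V.
V_GS = 0.86 V < V_th = 1.12 V, so the transistor is in cutoff.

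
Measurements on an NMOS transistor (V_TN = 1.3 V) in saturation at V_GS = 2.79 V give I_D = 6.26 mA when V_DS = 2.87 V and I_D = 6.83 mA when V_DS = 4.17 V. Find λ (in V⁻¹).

λ = 0.0877 V⁻¹

With V_GS fixed, I_D ∝ (1 + λ V_DS) in saturation, so I_D2/I_D1 = (1 + λ V_DS2)/(1 + λ V_DS1).
6.83/6.26 = 1.091 = (1 + 4.17 λ)/(1 + 2.87 λ).
Solving: λ (I_D1 V_DS2 − I_D2 V_DS1) = I_D2 − I_D1, so λ = (6.83 − 6.26) / (6.26 × 4.17 − 6.83 × 2.87) = 0.57 / 6.5 = 0.0877 V⁻¹.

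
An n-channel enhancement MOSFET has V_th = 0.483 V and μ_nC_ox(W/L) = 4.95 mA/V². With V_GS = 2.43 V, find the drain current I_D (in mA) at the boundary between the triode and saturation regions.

I_D = 9.38 mA

At the boundary V_DS = V_ov = V_GS − V_th = 2.43 − 0.483 = 1.95 V.
I_D = ½ k_n V_ov² = 0.5 × 4.95 × 1.95² = 9.38 mA.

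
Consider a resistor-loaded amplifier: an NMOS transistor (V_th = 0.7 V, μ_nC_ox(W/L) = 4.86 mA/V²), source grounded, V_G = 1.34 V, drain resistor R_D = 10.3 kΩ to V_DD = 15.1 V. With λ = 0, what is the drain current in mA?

V_GS = V_G = 1.34 V, so V_ov = 1.34 − 0.7 = 0.64 V.
Assume saturation: I_D = ½ k_n V_ov² = 0.5 × 4.86 × 0.64² = 0.995 mA, giving V_DS = V_DD − I_D R_D = 15.1 − 0.995 × 10.3 = 4.85 V.
V_DS = 4.85 V ≥ V_ov = 0.64 V, confirming saturation.

I_D = 0.995 mA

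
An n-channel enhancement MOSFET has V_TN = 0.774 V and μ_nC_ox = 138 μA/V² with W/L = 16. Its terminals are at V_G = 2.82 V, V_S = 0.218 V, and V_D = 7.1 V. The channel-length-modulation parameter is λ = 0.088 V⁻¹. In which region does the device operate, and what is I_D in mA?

V_GS = V_G − V_S = 2.82 − 0.218 = 2.6 V; V_DS = V_D − V_S = 7.1 − 0.218 = 6.88 V.
k_n = μ_nC_ox · (W/L) = 2.208 mA/V².
V_ov = V_GS − V_TN = 2.6 − 0.774 = 1.83 V.
Since V_DS = 6.88 V ≥ V_ov = 1.83 V, the device is in saturation.
I_D = ½ k_n V_ov² (1 + λ V_DS) = 0.5 × 2.208 × 1.83² × (1 + 0.088 × 6.88) = 5.92 mA.

Saturation; I_D = 5.92 mA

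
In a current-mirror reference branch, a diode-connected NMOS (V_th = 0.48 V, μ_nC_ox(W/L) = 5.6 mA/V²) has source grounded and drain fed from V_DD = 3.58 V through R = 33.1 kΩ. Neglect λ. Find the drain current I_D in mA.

I_D = 0.0883 mA

With gate tied to drain, V_GS = V_DS ≥ V_GS − V_th, so the device is in saturation.
KCL at the drain: ½ k_n (V_GS − V_th)² = (V_DD − V_GS)/R.
Let x = V_GS − 0.48. Then 92.7 x² + x − 3.1 = 0, giving x = 0.178 V (positive root), so V_GS = 0.658 V.
I_D = (V_DD − V_GS)/R = (3.58 − 0.658) / 33.1 = 0.0883 mA.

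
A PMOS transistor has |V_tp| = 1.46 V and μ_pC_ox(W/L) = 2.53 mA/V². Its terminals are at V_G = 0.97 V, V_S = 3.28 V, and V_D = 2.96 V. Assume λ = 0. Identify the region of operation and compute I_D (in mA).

V_SG = V_S − V_G = 3.28 − 0.97 = 2.31 V; V_SD = V_S − V_D = 3.28 − 2.96 = 0.32 V.
V_ov = V_SG − |V_tp| = 2.31 − 1.46 = 0.85 V.
Since V_SD = 0.32 V < V_ov = 0.85 V, the device is in the triode region.
I_D = k_p [V_ov · V_SD − ½ V_SD²] = 2.53 × [0.85 × 0.32 − 0.5 × 0.32²] = 0.559 mA.

Triode; I_D = 0.559 mA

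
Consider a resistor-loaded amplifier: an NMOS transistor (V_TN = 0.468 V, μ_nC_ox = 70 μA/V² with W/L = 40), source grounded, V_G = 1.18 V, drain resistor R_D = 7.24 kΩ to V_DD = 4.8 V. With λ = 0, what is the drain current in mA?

V_GS = V_G = 1.18 V, so V_ov = 1.18 − 0.468 = 0.712 V.
k_n = μ_nC_ox · (W/L) = 2.8 mA/V².
Assume saturation: I_D = ½ k_n V_ov² = 0.5 × 2.8 × 0.712² = 0.71 mA, giving V_DS = V_DD − I_D R_D = 4.8 − 0.71 × 7.24 = -0.338 V.
But -0.338 V < V_ov = 0.712 V, so the device is actually in triode.
In triode I_D = k_n[V_ov V_DS − ½ V_DS²] and I_D = (V_DD − V_DS)/R_D. Equating: 10.1 V_DS² − 15.43 V_DS + 4.8 = 0, giving V_DS = 0.436 V (the root below V_ov).
I_D = (4.8 − 0.436) / 7.24 = 0.603 mA.

I_D = 0.603 mA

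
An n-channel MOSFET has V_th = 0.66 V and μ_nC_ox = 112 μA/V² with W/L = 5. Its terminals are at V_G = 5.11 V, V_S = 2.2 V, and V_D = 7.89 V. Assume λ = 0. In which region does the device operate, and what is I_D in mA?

Saturation; I_D = 1.42 mA

V_GS = V_G − V_S = 5.11 − 2.2 = 2.91 V; V_DS = V_D − V_S = 7.89 − 2.2 = 5.69 V.
k_n = μ_nC_ox · (W/L) = 0.56 mA/V².
V_ov = V_GS − V_th = 2.91 − 0.66 = 2.25 V.
Since V_DS = 5.69 V ≥ V_ov = 2.25 V, the device is in saturation.
I_D = ½ k_n V_ov² = 0.5 × 0.56 × 2.25² = 1.42 mA.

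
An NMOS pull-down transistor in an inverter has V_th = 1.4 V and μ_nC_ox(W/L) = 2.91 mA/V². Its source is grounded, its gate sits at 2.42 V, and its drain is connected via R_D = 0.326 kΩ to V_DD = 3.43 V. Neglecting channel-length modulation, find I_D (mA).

V_GS = V_G = 2.42 V, so V_ov = 2.42 − 1.4 = 1.02 V.
Assume saturation: I_D = ½ k_n V_ov² = 0.5 × 2.91 × 1.02² = 1.51 mA, giving V_DS = V_DD − I_D R_D = 3.43 − 1.51 × 0.326 = 2.94 V.
V_DS = 2.94 V ≥ V_ov = 1.02 V, confirming saturation.

I_D = 1.51 mA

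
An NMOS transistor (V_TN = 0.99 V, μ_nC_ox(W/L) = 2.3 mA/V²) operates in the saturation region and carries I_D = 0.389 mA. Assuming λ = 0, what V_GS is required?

V_GS = 1.57 V

In saturation I_D = ½ k_n (V_GS − V_TN)², so V_GS − V_TN = √(2 I_D / k_n) = √(2 × 0.389 / 2.3) = 0.582 V.
V_GS = 0.99 + 0.582 = 1.57 V.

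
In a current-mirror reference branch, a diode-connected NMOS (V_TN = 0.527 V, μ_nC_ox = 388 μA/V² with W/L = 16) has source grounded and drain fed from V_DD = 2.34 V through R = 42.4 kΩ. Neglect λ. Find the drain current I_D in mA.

With gate tied to drain, V_GS = V_DS ≥ V_GS − V_TN, so the device is in saturation.
k_n = μ_nC_ox · (W/L) = 6.208 mA/V².
KCL at the drain: ½ k_n (V_GS − V_TN)² = (V_DD − V_GS)/R.
Let x = V_GS − 0.527. Then 132 x² + x − 1.813 = 0, giving x = 0.114 V (positive root), so V_GS = 0.641 V.
I_D = (V_DD − V_GS)/R = (2.34 − 0.641) / 42.4 = 0.0401 mA.

I_D = 0.0401 mA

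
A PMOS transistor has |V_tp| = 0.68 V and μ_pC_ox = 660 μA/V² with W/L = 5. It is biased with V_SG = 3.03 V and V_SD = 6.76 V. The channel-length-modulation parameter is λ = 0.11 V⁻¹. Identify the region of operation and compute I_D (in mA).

Saturation; I_D = 15.9 mA

k_p = μ_pC_ox · (W/L) = 3.3 mA/V².
V_ov = V_SG − |V_tp| = 3.03 − 0.68 = 2.35 V.
Since V_SD = 6.76 V ≥ V_ov = 2.35 V, the device is in saturation.
I_D = ½ k_p V_ov² (1 + λ V_SD) = 0.5 × 3.3 × 2.35² × (1 + 0.11 × 6.76) = 15.9 mA.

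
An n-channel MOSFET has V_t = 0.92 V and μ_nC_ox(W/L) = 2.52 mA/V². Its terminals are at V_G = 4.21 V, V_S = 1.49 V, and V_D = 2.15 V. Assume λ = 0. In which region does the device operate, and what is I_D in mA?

Triode; I_D = 2.44 mA

V_GS = V_G − V_S = 4.21 − 1.49 = 2.72 V; V_DS = V_D − V_S = 2.15 − 1.49 = 0.66 V.
V_ov = V_GS − V_t = 2.72 − 0.92 = 1.8 V.
Since V_DS = 0.66 V < V_ov = 1.8 V, the device is in the triode region.
I_D = k_n [V_ov · V_DS − ½ V_DS²] = 2.52 × [1.8 × 0.66 − 0.5 × 0.66²] = 2.44 mA.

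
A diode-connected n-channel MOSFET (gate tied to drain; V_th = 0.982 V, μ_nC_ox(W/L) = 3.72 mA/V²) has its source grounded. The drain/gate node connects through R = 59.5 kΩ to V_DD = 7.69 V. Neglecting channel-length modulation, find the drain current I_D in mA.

I_D = 0.109 mA

With gate tied to drain, V_GS = V_DS ≥ V_GS − V_th, so the device is in saturation.
KCL at the drain: ½ k_n (V_GS − V_th)² = (V_DD − V_GS)/R.
Let x = V_GS − 0.982. Then 111 x² + x − 6.708 = 0, giving x = 0.242 V (positive root), so V_GS = 1.22 V.
I_D = (V_DD − V_GS)/R = (7.69 − 1.22) / 59.5 = 0.109 mA.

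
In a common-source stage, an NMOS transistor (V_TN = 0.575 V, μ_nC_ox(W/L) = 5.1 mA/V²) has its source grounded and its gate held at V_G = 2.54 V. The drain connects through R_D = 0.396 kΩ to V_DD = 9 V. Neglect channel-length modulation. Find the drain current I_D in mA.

V_GS = V_G = 2.54 V, so V_ov = 2.54 − 0.575 = 1.97 V.
Assume saturation: I_D = ½ k_n V_ov² = 0.5 × 5.1 × 1.97² = 9.85 mA, giving V_DS = V_DD − I_D R_D = 9 − 9.85 × 0.396 = 5.1 V.
V_DS = 5.1 V ≥ V_ov = 1.97 V, confirming saturation.

I_D = 9.85 mA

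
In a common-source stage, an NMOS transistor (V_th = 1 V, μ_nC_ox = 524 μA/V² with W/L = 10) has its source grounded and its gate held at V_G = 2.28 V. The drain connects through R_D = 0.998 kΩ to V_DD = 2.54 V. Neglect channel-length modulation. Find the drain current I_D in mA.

V_GS = V_G = 2.28 V, so V_ov = 2.28 − 1 = 1.28 V.
k_n = μ_nC_ox · (W/L) = 5.24 mA/V².
Assume saturation: I_D = ½ k_n V_ov² = 0.5 × 5.24 × 1.28² = 4.29 mA, giving V_DS = V_DD − I_D R_D = 2.54 − 4.29 × 0.998 = -1.74 V.
But -1.74 V < V_ov = 1.28 V, so the device is actually in triode.
In triode I_D = k_n[V_ov V_DS − ½ V_DS²] and I_D = (V_DD − V_DS)/R_D. Equating: 2.61 V_DS² − 7.694 V_DS + 2.54 = 0, giving V_DS = 0.379 V (the root below V_ov).
I_D = (2.54 − 0.379) / 0.998 = 2.17 mA.

I_D = 2.17 mA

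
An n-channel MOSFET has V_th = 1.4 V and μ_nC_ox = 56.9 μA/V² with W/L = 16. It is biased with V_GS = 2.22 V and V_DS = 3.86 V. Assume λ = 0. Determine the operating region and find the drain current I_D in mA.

Saturation; I_D = 0.306 mA

k_n = μ_nC_ox · (W/L) = 0.9104 mA/V².
V_ov = V_GS − V_th = 2.22 − 1.4 = 0.82 V.
Since V_DS = 3.86 V ≥ V_ov = 0.82 V, the device is in saturation.
I_D = ½ k_n V_ov² = 0.5 × 0.9104 × 0.82² = 0.306 mA.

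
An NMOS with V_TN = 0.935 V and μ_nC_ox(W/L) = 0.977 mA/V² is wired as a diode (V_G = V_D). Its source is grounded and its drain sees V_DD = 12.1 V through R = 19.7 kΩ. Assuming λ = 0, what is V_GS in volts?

V_GS = 1.96 V

With gate tied to drain, V_GS = V_DS ≥ V_GS − V_TN, so the device is in saturation.
KCL at the drain: ½ k_n (V_GS − V_TN)² = (V_DD − V_GS)/R.
Let x = V_GS − 0.935. Then 9.62 x² + x − 11.16 = 0, giving x = 1.03 V (positive root), so V_GS = 1.96 V.
I_D = (V_DD − V_GS)/R = (12.1 − 1.96) / 19.7 = 0.515 mA.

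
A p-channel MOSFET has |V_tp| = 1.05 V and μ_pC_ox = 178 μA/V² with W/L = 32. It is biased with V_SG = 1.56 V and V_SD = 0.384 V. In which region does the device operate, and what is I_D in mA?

k_p = μ_pC_ox · (W/L) = 5.696 mA/V².
V_ov = V_SG − |V_tp| = 1.56 − 1.05 = 0.51 V.
Since V_SD = 0.384 V < V_ov = 0.51 V, the device is in the triode region.
I_D = k_p [V_ov · V_SD − ½ V_SD²] = 5.696 × [0.51 × 0.384 − 0.5 × 0.384²] = 0.696 mA.

Triode; I_D = 0.696 mA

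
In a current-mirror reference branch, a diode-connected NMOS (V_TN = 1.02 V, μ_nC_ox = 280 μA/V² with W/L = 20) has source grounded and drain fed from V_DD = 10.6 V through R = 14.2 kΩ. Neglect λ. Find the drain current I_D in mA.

With gate tied to drain, V_GS = V_DS ≥ V_GS − V_TN, so the device is in saturation.
k_n = μ_nC_ox · (W/L) = 5.6 mA/V².
KCL at the drain: ½ k_n (V_GS − V_TN)² = (V_DD − V_GS)/R.
Let x = V_GS − 1.02. Then 39.8 x² + x − 9.58 = 0, giving x = 0.478 V (positive root), so V_GS = 1.5 V.
I_D = (V_DD − V_GS)/R = (10.6 − 1.5) / 14.2 = 0.641 mA.

I_D = 0.641 mA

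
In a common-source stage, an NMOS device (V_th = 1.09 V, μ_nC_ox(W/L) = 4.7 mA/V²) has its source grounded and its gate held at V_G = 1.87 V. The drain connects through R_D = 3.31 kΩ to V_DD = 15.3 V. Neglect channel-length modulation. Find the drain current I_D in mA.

I_D = 1.43 mA

V_GS = V_G = 1.87 V, so V_ov = 1.87 − 1.09 = 0.78 V.
Assume saturation: I_D = ½ k_n V_ov² = 0.5 × 4.7 × 0.78² = 1.43 mA, giving V_DS = V_DD − I_D R_D = 15.3 − 1.43 × 3.31 = 10.6 V.
V_DS = 10.6 V ≥ V_ov = 0.78 V, confirming saturation.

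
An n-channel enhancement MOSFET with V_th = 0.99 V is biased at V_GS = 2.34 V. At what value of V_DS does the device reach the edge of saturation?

V_DS,sat = 1.35 V

The boundary between triode and saturation is V_DS = V_GS − V_th = V_ov.
V_ov = 2.34 − 0.99 = 1.35 V.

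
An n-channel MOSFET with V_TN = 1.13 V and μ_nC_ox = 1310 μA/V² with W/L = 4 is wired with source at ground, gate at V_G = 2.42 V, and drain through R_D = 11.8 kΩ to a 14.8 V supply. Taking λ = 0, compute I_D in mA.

V_GS = V_G = 2.42 V, so V_ov = 2.42 − 1.13 = 1.29 V.
k_n = μ_nC_ox · (W/L) = 5.24 mA/V².
Assume saturation: I_D = ½ k_n V_ov² = 0.5 × 5.24 × 1.29² = 4.36 mA, giving V_DS = V_DD − I_D R_D = 14.8 − 4.36 × 11.8 = -36.6 V.
But -36.6 V < V_ov = 1.29 V, so the device is actually in triode.
In triode I_D = k_n[V_ov V_DS − ½ V_DS²] and I_D = (V_DD − V_DS)/R_D. Equating: 30.9 V_DS² − 80.76 V_DS + 14.8 = 0, giving V_DS = 0.198 V (the root below V_ov).
I_D = (14.8 − 0.198) / 11.8 = 1.24 mA.

I_D = 1.24 mA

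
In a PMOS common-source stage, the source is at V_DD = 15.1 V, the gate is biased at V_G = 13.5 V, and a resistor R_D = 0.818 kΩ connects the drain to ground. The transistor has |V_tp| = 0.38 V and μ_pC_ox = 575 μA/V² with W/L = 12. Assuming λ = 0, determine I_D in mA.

I_D = 5.13 mA

V_SG = V_DD − V_G = 15.1 − 13.5 = 1.6 V, so V_ov = 1.6 − 0.38 = 1.22 V.
k_p = μ_pC_ox · (W/L) = 6.9 mA/V².
Assume saturation: I_D = ½ k_p V_ov² = 0.5 × 6.9 × 1.22² = 5.13 mA, giving V_SD = V_DD − I_D R_D = 15.1 − 5.13 × 0.818 = 10.9 V.
V_SD = 10.9 V ≥ V_ov = 1.22 V, confirming saturation.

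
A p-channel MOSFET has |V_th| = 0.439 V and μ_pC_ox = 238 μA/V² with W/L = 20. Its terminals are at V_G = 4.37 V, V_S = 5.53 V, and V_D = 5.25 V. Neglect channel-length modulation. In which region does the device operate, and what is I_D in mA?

Triode; I_D = 0.774 mA

V_SG = V_S − V_G = 5.53 − 4.37 = 1.16 V; V_SD = V_S − V_D = 5.53 − 5.25 = 0.28 V.
k_p = μ_pC_ox · (W/L) = 4.76 mA/V².
V_ov = V_SG − |V_th| = 1.16 − 0.439 = 0.721 V.
Since V_SD = 0.28 V < V_ov = 0.721 V, the device is in the triode region.
I_D = k_p [V_ov · V_SD − ½ V_SD²] = 4.76 × [0.721 × 0.28 − 0.5 × 0.28²] = 0.774 mA.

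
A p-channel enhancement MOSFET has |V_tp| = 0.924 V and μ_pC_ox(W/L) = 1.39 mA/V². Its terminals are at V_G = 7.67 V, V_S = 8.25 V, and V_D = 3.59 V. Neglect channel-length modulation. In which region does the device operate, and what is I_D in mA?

V_SG = V_S − V_G = 8.25 − 7.67 = 0.58 V; V_SD = V_S − V_D = 8.25 − 3.59 = 4.66 V.
V_SG = 0.58 V < |V_tp| = 0.924 V, so the transistor is in cutoff.

Cutoff; I_D = 0 mA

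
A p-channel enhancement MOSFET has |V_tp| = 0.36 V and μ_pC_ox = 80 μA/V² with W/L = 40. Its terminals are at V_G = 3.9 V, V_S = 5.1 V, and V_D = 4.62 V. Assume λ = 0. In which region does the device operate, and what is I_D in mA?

V_SG = V_S − V_G = 5.1 − 3.9 = 1.2 V; V_SD = V_S − V_D = 5.1 − 4.62 = 0.48 V.
k_p = μ_pC_ox · (W/L) = 3.2 mA/V².
V_ov = V_SG − |V_tp| = 1.2 − 0.36 = 0.84 V.
Since V_SD = 0.48 V < V_ov = 0.84 V, the device is in the triode region.
I_D = k_p [V_ov · V_SD − ½ V_SD²] = 3.2 × [0.84 × 0.48 − 0.5 × 0.48²] = 0.922 mA.

Triode; I_D = 0.922 mA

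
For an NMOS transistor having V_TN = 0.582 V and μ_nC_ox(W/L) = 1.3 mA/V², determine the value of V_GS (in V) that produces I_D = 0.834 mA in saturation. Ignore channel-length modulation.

In saturation I_D = ½ k_n (V_GS − V_TN)², so V_GS − V_TN = √(2 I_D / k_n) = √(2 × 0.834 / 1.3) = 1.13 V.
V_GS = 0.582 + 1.13 = 1.71 V.

V_GS = 1.71 V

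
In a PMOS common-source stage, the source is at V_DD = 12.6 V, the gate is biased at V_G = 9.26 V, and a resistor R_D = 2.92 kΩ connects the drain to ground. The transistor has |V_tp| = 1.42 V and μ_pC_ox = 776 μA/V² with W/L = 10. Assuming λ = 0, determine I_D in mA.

V_SG = V_DD − V_G = 12.6 − 9.26 = 3.34 V, so V_ov = 3.34 − 1.42 = 1.92 V.
k_p = μ_pC_ox · (W/L) = 7.76 mA/V².
Assume saturation: I_D = ½ k_p V_ov² = 0.5 × 7.76 × 1.92² = 14.3 mA, giving V_SD = V_DD − I_D R_D = 12.6 − 14.3 × 2.92 = -29.2 V.
But -29.2 V < V_ov = 1.92 V, so the device is actually in triode.
In triode I_D = k_p[V_ov V_SD − ½ V_SD²] and I_D = (V_DD − V_SD)/R_D. Equating: 11.3 V_SD² − 44.51 V_SD + 12.6 = 0, giving V_SD = 0.307 V (the root below V_ov).
I_D = (12.6 − 0.307) / 2.92 = 4.21 mA.

I_D = 4.21 mA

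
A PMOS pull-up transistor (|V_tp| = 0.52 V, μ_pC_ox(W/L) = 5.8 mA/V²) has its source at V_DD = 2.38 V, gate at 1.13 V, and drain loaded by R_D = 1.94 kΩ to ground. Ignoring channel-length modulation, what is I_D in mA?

V_SG = V_DD − V_G = 2.38 − 1.13 = 1.25 V, so V_ov = 1.25 − 0.52 = 0.73 V.
Assume saturation: I_D = ½ k_p V_ov² = 0.5 × 5.8 × 0.73² = 1.55 mA, giving V_SD = V_DD − I_D R_D = 2.38 − 1.55 × 1.94 = -0.618 V.
But -0.618 V < V_ov = 0.73 V, so the device is actually in triode.
In triode I_D = k_p[V_ov V_SD − ½ V_SD²] and I_D = (V_DD − V_SD)/R_D. Equating: 5.63 V_SD² − 9.214 V_SD + 2.38 = 0, giving V_SD = 0.321 V (the root below V_ov).
I_D = (2.38 − 0.321) / 1.94 = 1.06 mA.

I_D = 1.06 mA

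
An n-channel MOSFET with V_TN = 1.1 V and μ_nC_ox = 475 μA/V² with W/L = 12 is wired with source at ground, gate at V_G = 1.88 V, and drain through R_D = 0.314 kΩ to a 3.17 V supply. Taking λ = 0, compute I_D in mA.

I_D = 1.73 mA

V_GS = V_G = 1.88 V, so V_ov = 1.88 − 1.1 = 0.78 V.
k_n = μ_nC_ox · (W/L) = 5.7 mA/V².
Assume saturation: I_D = ½ k_n V_ov² = 0.5 × 5.7 × 0.78² = 1.73 mA, giving V_DS = V_DD − I_D R_D = 3.17 − 1.73 × 0.314 = 2.63 V.
V_DS = 2.63 V ≥ V_ov = 0.78 V, confirming saturation.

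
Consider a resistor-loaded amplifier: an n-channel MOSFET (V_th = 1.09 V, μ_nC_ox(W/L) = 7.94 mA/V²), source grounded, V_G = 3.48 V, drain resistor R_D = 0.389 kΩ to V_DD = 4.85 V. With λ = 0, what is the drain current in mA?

I_D = 10.8 mA

V_GS = V_G = 3.48 V, so V_ov = 3.48 − 1.09 = 2.39 V.
Assume saturation: I_D = ½ k_n V_ov² = 0.5 × 7.94 × 2.39² = 22.7 mA, giving V_DS = V_DD − I_D R_D = 4.85 − 22.7 × 0.389 = -3.97 V.
But -3.97 V < V_ov = 2.39 V, so the device is actually in triode.
In triode I_D = k_n[V_ov V_DS − ½ V_DS²] and I_D = (V_DD − V_DS)/R_D. Equating: 1.54 V_DS² − 8.382 V_DS + 4.85 = 0, giving V_DS = 0.659 V (the root below V_ov).
I_D = (4.85 − 0.659) / 0.389 = 10.8 mA.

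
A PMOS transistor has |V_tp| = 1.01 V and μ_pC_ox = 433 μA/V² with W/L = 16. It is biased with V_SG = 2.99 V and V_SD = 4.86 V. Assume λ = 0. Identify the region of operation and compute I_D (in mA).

k_p = μ_pC_ox · (W/L) = 6.928 mA/V².
V_ov = V_SG − |V_tp| = 2.99 − 1.01 = 1.98 V.
Since V_SD = 4.86 V ≥ V_ov = 1.98 V, the device is in saturation.
I_D = ½ k_p V_ov² = 0.5 × 6.928 × 1.98² = 13.6 mA.

Saturation; I_D = 13.6 mA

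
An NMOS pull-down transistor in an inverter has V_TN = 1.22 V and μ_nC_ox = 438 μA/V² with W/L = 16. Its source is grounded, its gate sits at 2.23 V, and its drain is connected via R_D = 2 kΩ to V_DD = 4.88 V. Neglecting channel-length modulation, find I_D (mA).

V_GS = V_G = 2.23 V, so V_ov = 2.23 − 1.22 = 1.01 V.
k_n = μ_nC_ox · (W/L) = 7.008 mA/V².
Assume saturation: I_D = ½ k_n V_ov² = 0.5 × 7.008 × 1.01² = 3.57 mA, giving V_DS = V_DD − I_D R_D = 4.88 − 3.57 × 2 = -2.27 V.
But -2.27 V < V_ov = 1.01 V, so the device is actually in triode.
In triode I_D = k_n[V_ov V_DS − ½ V_DS²] and I_D = (V_DD − V_DS)/R_D. Equating: 7.01 V_DS² − 15.16 V_DS + 4.88 = 0, giving V_DS = 0.394 V (the root below V_ov).
I_D = (4.88 − 0.394) / 2 = 2.24 mA.

I_D = 2.24 mA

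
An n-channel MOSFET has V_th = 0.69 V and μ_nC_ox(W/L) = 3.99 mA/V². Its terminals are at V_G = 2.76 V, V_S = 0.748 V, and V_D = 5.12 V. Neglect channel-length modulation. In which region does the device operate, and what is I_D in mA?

Saturation; I_D = 3.49 mA

V_GS = V_G − V_S = 2.76 − 0.748 = 2.01 V; V_DS = V_D − V_S = 5.12 − 0.748 = 4.37 V.
V_ov = V_GS − V_th = 2.01 − 0.69 = 1.32 V.
Since V_DS = 4.37 V ≥ V_ov = 1.32 V, the device is in saturation.
I_D = ½ k_n V_ov² = 0.5 × 3.99 × 1.32² = 3.49 mA.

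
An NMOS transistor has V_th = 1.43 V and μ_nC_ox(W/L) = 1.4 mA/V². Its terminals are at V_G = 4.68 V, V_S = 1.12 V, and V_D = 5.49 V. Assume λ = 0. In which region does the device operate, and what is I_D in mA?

V_GS = V_G − V_S = 4.68 − 1.12 = 3.56 V; V_DS = V_D − V_S = 5.49 − 1.12 = 4.37 V.
V_ov = V_GS − V_th = 3.56 − 1.43 = 2.13 V.
Since V_DS = 4.37 V ≥ V_ov = 2.13 V, the device is in saturation.
I_D = ½ k_n V_ov² = 0.5 × 1.4 × 2.13² = 3.18 mA.

Saturation; I_D = 3.18 mA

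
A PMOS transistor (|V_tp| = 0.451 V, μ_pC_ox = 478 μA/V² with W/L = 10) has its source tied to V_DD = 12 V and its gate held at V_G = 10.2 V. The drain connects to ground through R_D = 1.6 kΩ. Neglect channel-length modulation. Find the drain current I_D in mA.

V_SG = V_DD − V_G = 12 − 10.2 = 1.8 V, so V_ov = 1.8 − 0.451 = 1.35 V.
k_p = μ_pC_ox · (W/L) = 4.78 mA/V².
Assume saturation: I_D = ½ k_p V_ov² = 0.5 × 4.78 × 1.35² = 4.35 mA, giving V_SD = V_DD − I_D R_D = 12 − 4.35 × 1.6 = 5.04 V.
V_SD = 5.04 V ≥ V_ov = 1.35 V, confirming saturation.

I_D = 4.35 mA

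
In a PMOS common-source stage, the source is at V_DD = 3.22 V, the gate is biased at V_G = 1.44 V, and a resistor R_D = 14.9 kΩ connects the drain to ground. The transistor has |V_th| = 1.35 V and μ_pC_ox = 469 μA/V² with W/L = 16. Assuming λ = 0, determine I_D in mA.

I_D = 0.211 mA

V_SG = V_DD − V_G = 3.22 − 1.44 = 1.78 V, so V_ov = 1.78 − 1.35 = 0.43 V.
k_p = μ_pC_ox · (W/L) = 7.504 mA/V².
Assume saturation: I_D = ½ k_p V_ov² = 0.5 × 7.504 × 0.43² = 0.694 mA, giving V_SD = V_DD − I_D R_D = 3.22 − 0.694 × 14.9 = -7.12 V.
But -7.12 V < V_ov = 0.43 V, so the device is actually in triode.
In triode I_D = k_p[V_ov V_SD − ½ V_SD²] and I_D = (V_DD − V_SD)/R_D. Equating: 55.9 V_SD² − 49.08 V_SD + 3.22 = 0, giving V_SD = 0.0714 V (the root below V_ov).
I_D = (3.22 − 0.0714) / 14.9 = 0.211 mA.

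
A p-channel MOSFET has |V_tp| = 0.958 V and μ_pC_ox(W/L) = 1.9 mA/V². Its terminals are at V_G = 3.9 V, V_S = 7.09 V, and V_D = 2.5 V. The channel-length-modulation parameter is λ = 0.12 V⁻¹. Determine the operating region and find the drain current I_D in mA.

Saturation; I_D = 7.34 mA

V_SG = V_S − V_G = 7.09 − 3.9 = 3.19 V; V_SD = V_S − V_D = 7.09 − 2.5 = 4.59 V.
V_ov = V_SG − |V_tp| = 3.19 − 0.958 = 2.23 V.
Since V_SD = 4.59 V ≥ V_ov = 2.23 V, the device is in saturation.
I_D = ½ k_p V_ov² (1 + λ V_SD) = 0.5 × 1.9 × 2.23² × (1 + 0.12 × 4.59) = 7.34 mA.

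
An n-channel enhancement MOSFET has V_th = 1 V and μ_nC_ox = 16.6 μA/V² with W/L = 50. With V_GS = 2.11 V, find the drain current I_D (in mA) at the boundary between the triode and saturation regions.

At the boundary V_DS = V_ov = V_GS − V_th = 2.11 − 1 = 1.11 V.
k_n = μ_nC_ox · (W/L) = 0.83 mA/V².
I_D = ½ k_n V_ov² = 0.5 × 0.83 × 1.11² = 0.511 mA.

I_D = 0.511 mA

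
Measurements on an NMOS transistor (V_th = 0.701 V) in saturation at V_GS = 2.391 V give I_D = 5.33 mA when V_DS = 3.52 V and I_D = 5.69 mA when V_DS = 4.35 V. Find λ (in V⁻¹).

λ = 0.114 V⁻¹

With V_GS fixed, I_D ∝ (1 + λ V_DS) in saturation, so I_D2/I_D1 = (1 + λ V_DS2)/(1 + λ V_DS1).
5.69/5.33 = 1.068 = (1 + 4.35 λ)/(1 + 3.52 λ).
Solving: λ (I_D1 V_DS2 − I_D2 V_DS1) = I_D2 − I_D1, so λ = (5.69 − 5.33) / (5.33 × 4.35 − 5.69 × 3.52) = 0.36 / 3.16 = 0.114 V⁻¹.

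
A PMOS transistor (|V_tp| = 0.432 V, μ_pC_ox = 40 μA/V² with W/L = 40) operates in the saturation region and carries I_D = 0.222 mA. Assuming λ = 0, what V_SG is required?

k_p = μ_pC_ox · (W/L) = 1.6 mA/V².
In saturation I_D = ½ k_p (V_SG − |V_tp|)², so V_SG − |V_tp| = √(2 I_D / k_p) = √(2 × 0.222 / 1.6) = 0.527 V.
V_SG = 0.432 + 0.527 = 0.959 V.

V_SG = 0.959 V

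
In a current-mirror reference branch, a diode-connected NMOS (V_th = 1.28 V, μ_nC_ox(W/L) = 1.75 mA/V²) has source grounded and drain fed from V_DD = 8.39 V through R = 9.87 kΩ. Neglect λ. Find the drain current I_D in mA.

With gate tied to drain, V_GS = V_DS ≥ V_GS − V_th, so the device is in saturation.
KCL at the drain: ½ k_n (V_GS − V_th)² = (V_DD − V_GS)/R.
Let x = V_GS − 1.28. Then 8.64 x² + x − 7.11 = 0, giving x = 0.851 V (positive root), so V_GS = 2.13 V.
I_D = (V_DD − V_GS)/R = (8.39 − 2.13) / 9.87 = 0.634 mA.

I_D = 0.634 mA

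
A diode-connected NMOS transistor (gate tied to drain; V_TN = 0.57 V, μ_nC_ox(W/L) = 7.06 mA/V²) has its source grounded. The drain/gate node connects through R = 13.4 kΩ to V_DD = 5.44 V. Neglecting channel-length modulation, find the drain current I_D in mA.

With gate tied to drain, V_GS = V_DS ≥ V_GS − V_TN, so the device is in saturation.
KCL at the drain: ½ k_n (V_GS − V_TN)² = (V_DD − V_GS)/R.
Let x = V_GS − 0.57. Then 47.3 x² + x − 4.87 = 0, giving x = 0.31 V (positive root), so V_GS = 0.88 V.
I_D = (V_DD − V_GS)/R = (5.44 − 0.88) / 13.4 = 0.34 mA.

I_D = 0.340 mA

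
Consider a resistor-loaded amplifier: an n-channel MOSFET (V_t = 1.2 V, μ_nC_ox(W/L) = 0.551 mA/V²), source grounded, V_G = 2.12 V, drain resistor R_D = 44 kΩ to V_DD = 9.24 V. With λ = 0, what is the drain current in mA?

V_GS = V_G = 2.12 V, so V_ov = 2.12 − 1.2 = 0.92 V.
Assume saturation: I_D = ½ k_n V_ov² = 0.5 × 0.551 × 0.92² = 0.233 mA, giving V_DS = V_DD − I_D R_D = 9.24 − 0.233 × 44 = -1.02 V.
But -1.02 V < V_ov = 0.92 V, so the device is actually in triode.
In triode I_D = k_n[V_ov V_DS − ½ V_DS²] and I_D = (V_DD − V_DS)/R_D. Equating: 12.1 V_DS² − 23.3 V_DS + 9.24 = 0, giving V_DS = 0.559 V (the root below V_ov).
I_D = (9.24 − 0.559) / 44 = 0.197 mA.

I_D = 0.197 mA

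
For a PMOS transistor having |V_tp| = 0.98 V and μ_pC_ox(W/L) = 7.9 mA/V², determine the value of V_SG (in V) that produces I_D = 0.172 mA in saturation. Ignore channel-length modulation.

In saturation I_D = ½ k_p (V_SG − |V_tp|)², so V_SG − |V_tp| = √(2 I_D / k_p) = √(2 × 0.172 / 7.9) = 0.209 V.
V_SG = 0.98 + 0.209 = 1.19 V.

V_SG = 1.19 V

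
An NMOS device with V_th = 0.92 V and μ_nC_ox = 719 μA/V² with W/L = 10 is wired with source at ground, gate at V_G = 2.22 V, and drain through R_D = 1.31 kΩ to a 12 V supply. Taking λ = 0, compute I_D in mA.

V_GS = V_G = 2.22 V, so V_ov = 2.22 − 0.92 = 1.3 V.
k_n = μ_nC_ox · (W/L) = 7.19 mA/V².
Assume saturation: I_D = ½ k_n V_ov² = 0.5 × 7.19 × 1.3² = 6.08 mA, giving V_DS = V_DD − I_D R_D = 12 − 6.08 × 1.31 = 4.04 V.
V_DS = 4.04 V ≥ V_ov = 1.3 V, confirming saturation.

I_D = 6.08 mA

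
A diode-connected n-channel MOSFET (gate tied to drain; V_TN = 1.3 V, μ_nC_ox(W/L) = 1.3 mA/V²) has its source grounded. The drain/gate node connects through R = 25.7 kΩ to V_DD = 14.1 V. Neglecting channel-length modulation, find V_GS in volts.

V_GS = 2.15 V

With gate tied to drain, V_GS = V_DS ≥ V_GS − V_TN, so the device is in saturation.
KCL at the drain: ½ k_n (V_GS − V_TN)² = (V_DD − V_GS)/R.
Let x = V_GS − 1.3. Then 16.7 x² + x − 12.8 = 0, giving x = 0.846 V (positive root), so V_GS = 2.15 V.
I_D = (V_DD − V_GS)/R = (14.1 − 2.15) / 25.7 = 0.465 mA.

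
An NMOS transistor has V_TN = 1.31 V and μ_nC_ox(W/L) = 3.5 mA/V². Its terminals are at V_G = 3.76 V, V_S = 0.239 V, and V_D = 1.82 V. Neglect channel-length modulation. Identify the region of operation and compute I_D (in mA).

Triode; I_D = 7.86 mA

V_GS = V_G − V_S = 3.76 − 0.239 = 3.52 V; V_DS = V_D − V_S = 1.82 − 0.239 = 1.58 V.
V_ov = V_GS − V_TN = 3.52 − 1.31 = 2.21 V.
Since V_DS = 1.58 V < V_ov = 2.21 V, the device is in the triode region.
I_D = k_n [V_ov · V_DS − ½ V_DS²] = 3.5 × [2.21 × 1.58 − 0.5 × 1.58²] = 7.86 mA.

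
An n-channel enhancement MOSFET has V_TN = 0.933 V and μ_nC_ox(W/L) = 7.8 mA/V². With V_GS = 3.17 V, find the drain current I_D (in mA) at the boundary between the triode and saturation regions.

At the boundary V_DS = V_ov = V_GS − V_TN = 3.17 − 0.933 = 2.24 V.
I_D = ½ k_n V_ov² = 0.5 × 7.8 × 2.24² = 19.5 mA.

I_D = 19.5 mA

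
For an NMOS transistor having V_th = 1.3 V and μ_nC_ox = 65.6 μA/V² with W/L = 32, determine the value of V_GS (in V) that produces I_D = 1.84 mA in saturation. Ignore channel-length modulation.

V_GS = 2.62 V

k_n = μ_nC_ox · (W/L) = 2.099 mA/V².
In saturation I_D = ½ k_n (V_GS − V_th)², so V_GS − V_th = √(2 I_D / k_n) = √(2 × 1.84 / 2.099) = 1.32 V.
V_GS = 1.3 + 1.32 = 2.62 V.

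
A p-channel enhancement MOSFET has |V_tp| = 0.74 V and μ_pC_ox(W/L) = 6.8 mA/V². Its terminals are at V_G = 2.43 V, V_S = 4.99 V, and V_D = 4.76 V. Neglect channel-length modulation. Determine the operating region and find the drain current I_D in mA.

Triode; I_D = 2.67 mA

V_SG = V_S − V_G = 4.99 − 2.43 = 2.56 V; V_SD = V_S − V_D = 4.99 − 4.76 = 0.23 V.
V_ov = V_SG − |V_tp| = 2.56 − 0.74 = 1.82 V.
Since V_SD = 0.23 V < V_ov = 1.82 V, the device is in the triode region.
I_D = k_p [V_ov · V_SD − ½ V_SD²] = 6.8 × [1.82 × 0.23 − 0.5 × 0.23²] = 2.67 mA.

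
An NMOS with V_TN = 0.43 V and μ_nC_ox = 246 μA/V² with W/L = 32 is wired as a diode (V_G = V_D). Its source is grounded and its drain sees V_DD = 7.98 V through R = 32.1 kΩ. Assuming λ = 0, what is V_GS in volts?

V_GS = 0.671 V

With gate tied to drain, V_GS = V_DS ≥ V_GS − V_TN, so the device is in saturation.
k_n = μ_nC_ox · (W/L) = 7.872 mA/V².
KCL at the drain: ½ k_n (V_GS − V_TN)² = (V_DD − V_GS)/R.
Let x = V_GS − 0.43. Then 126 x² + x − 7.55 = 0, giving x = 0.241 V (positive root), so V_GS = 0.671 V.
I_D = (V_DD − V_GS)/R = (7.98 − 0.671) / 32.1 = 0.228 mA.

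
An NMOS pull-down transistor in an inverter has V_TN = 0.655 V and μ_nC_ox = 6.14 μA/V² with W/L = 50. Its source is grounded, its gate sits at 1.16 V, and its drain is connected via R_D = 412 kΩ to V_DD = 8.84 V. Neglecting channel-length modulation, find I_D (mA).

V_GS = V_G = 1.16 V, so V_ov = 1.16 − 0.655 = 0.505 V.
k_n = μ_nC_ox · (W/L) = 0.307 mA/V².
Assume saturation: I_D = ½ k_n V_ov² = 0.5 × 0.307 × 0.505² = 0.0391 mA, giving V_DS = V_DD − I_D R_D = 8.84 − 0.0391 × 412 = -7.29 V.
But -7.29 V < V_ov = 0.505 V, so the device is actually in triode.
In triode I_D = k_n[V_ov V_DS − ½ V_DS²] and I_D = (V_DD − V_DS)/R_D. Equating: 63.2 V_DS² − 64.87 V_DS + 8.84 = 0, giving V_DS = 0.162 V (the root below V_ov).
I_D = (8.84 − 0.162) / 412 = 0.0211 mA.

I_D = 0.0211 mA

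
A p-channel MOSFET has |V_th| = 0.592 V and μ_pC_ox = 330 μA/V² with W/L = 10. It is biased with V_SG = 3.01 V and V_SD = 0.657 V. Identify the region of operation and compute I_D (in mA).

k_p = μ_pC_ox · (W/L) = 3.3 mA/V².
V_ov = V_SG − |V_th| = 3.01 − 0.592 = 2.42 V.
Since V_SD = 0.657 V < V_ov = 2.42 V, the device is in the triode region.
I_D = k_p [V_ov · V_SD − ½ V_SD²] = 3.3 × [2.42 × 0.657 − 0.5 × 0.657²] = 4.53 mA.

Triode; I_D = 4.53 mA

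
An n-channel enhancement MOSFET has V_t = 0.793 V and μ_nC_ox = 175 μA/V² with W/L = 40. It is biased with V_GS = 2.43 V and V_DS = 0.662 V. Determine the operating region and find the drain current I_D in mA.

k_n = μ_nC_ox · (W/L) = 7 mA/V².
V_ov = V_GS − V_t = 2.43 − 0.793 = 1.64 V.
Since V_DS = 0.662 V < V_ov = 1.64 V, the device is in the triode region.
I_D = k_n [V_ov · V_DS − ½ V_DS²] = 7 × [1.64 × 0.662 − 0.5 × 0.662²] = 6.05 mA.

Triode; I_D = 6.05 mA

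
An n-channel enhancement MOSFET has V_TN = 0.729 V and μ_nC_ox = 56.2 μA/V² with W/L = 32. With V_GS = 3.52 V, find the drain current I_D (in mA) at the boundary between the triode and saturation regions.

At the boundary V_DS = V_ov = V_GS − V_TN = 3.52 − 0.729 = 2.79 V.
k_n = μ_nC_ox · (W/L) = 1.798 mA/V².
I_D = ½ k_n V_ov² = 0.5 × 1.798 × 2.79² = 7 mA.

I_D = 7.00 mA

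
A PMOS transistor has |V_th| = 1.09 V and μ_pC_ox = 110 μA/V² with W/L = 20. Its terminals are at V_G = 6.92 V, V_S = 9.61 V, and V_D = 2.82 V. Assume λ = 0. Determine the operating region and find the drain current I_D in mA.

Saturation; I_D = 2.82 mA

V_SG = V_S − V_G = 9.61 − 6.92 = 2.69 V; V_SD = V_S − V_D = 9.61 − 2.82 = 6.79 V.
k_p = μ_pC_ox · (W/L) = 2.2 mA/V².
V_ov = V_SG − |V_th| = 2.69 − 1.09 = 1.6 V.
Since V_SD = 6.79 V ≥ V_ov = 1.6 V, the device is in saturation.
I_D = ½ k_p V_ov² = 0.5 × 2.2 × 1.6² = 2.82 mA.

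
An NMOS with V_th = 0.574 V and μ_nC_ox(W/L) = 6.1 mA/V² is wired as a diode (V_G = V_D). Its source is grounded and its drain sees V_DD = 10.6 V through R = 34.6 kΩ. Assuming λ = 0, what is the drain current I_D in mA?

I_D = 0.281 mA

With gate tied to drain, V_GS = V_DS ≥ V_GS − V_th, so the device is in saturation.
KCL at the drain: ½ k_n (V_GS − V_th)² = (V_DD − V_GS)/R.
Let x = V_GS − 0.574. Then 106 x² + x − 10.03 = 0, giving x = 0.304 V (positive root), so V_GS = 0.878 V.
I_D = (V_DD − V_GS)/R = (10.6 − 0.878) / 34.6 = 0.281 mA.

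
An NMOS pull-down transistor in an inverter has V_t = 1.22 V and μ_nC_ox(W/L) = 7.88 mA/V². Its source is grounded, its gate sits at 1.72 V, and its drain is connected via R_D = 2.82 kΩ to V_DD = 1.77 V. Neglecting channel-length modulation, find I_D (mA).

V_GS = V_G = 1.72 V, so V_ov = 1.72 − 1.22 = 0.5 V.
Assume saturation: I_D = ½ k_n V_ov² = 0.5 × 7.88 × 0.5² = 0.985 mA, giving V_DS = V_DD − I_D R_D = 1.77 − 0.985 × 2.82 = -1.01 V.
But -1.01 V < V_ov = 0.5 V, so the device is actually in triode.
In triode I_D = k_n[V_ov V_DS − ½ V_DS²] and I_D = (V_DD − V_DS)/R_D. Equating: 11.1 V_DS² − 12.11 V_DS + 1.77 = 0, giving V_DS = 0.174 V (the root below V_ov).
I_D = (1.77 − 0.174) / 2.82 = 0.566 mA.

I_D = 0.566 mA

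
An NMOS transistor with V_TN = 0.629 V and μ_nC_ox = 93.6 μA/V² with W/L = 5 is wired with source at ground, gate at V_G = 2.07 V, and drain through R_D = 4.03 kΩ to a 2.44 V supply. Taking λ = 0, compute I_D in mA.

V_GS = V_G = 2.07 V, so V_ov = 2.07 − 0.629 = 1.44 V.
k_n = μ_nC_ox · (W/L) = 0.468 mA/V².
Assume saturation: I_D = ½ k_n V_ov² = 0.5 × 0.468 × 1.44² = 0.486 mA, giving V_DS = V_DD − I_D R_D = 2.44 − 0.486 × 4.03 = 0.482 V.
But 0.482 V < V_ov = 1.44 V, so the device is actually in triode.
In triode I_D = k_n[V_ov V_DS − ½ V_DS²] and I_D = (V_DD − V_DS)/R_D. Equating: 0.943 V_DS² − 3.718 V_DS + 2.44 = 0, giving V_DS = 0.832 V (the root below V_ov).
I_D = (2.44 − 0.832) / 4.03 = 0.399 mA.

I_D = 0.399 mA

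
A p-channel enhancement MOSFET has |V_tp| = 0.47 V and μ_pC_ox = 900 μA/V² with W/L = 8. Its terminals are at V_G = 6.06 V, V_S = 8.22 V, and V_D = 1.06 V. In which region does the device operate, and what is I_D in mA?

V_SG = V_S − V_G = 8.22 − 6.06 = 2.16 V; V_SD = V_S − V_D = 8.22 − 1.06 = 7.16 V.
k_p = μ_pC_ox · (W/L) = 7.2 mA/V².
V_ov = V_SG − |V_tp| = 2.16 − 0.47 = 1.69 V.
Since V_SD = 7.16 V ≥ V_ov = 1.69 V, the device is in saturation.
I_D = ½ k_p V_ov² = 0.5 × 7.2 × 1.69² = 10.3 mA.

Saturation; I_D = 10.3 mA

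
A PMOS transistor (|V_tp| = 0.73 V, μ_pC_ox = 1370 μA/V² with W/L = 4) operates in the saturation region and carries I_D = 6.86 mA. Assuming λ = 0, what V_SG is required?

V_SG = 2.31 V

k_p = μ_pC_ox · (W/L) = 5.48 mA/V².
In saturation I_D = ½ k_p (V_SG − |V_tp|)², so V_SG − |V_tp| = √(2 I_D / k_p) = √(2 × 6.86 / 5.48) = 1.58 V.
V_SG = 0.73 + 1.58 = 2.31 V.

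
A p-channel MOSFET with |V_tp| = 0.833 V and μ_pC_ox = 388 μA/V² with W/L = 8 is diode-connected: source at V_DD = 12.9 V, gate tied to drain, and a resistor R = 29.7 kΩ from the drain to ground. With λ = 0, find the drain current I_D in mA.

With gate tied to drain, V_SG = V_SD ≥ V_SG − |V_tp|, so the device is in saturation.
k_p = μ_pC_ox · (W/L) = 3.104 mA/V².
KCL at the drain: ½ k_p (V_SG − |V_tp|)² = (V_DD − V_SG)/R.
Let x = V_SG − 0.833. Then 46.1 x² + x − 12.07 = 0, giving x = 0.501 V (positive root), so V_SG = 1.33 V.
I_D = (V_DD − V_SG)/R = (12.9 − 1.33) / 29.7 = 0.389 mA.

I_D = 0.389 mA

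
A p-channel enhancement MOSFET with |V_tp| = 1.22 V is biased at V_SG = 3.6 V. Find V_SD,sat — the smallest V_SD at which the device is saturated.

The boundary between triode and saturation is V_SD = V_SG − |V_tp| = V_ov.
V_ov = 3.6 − 1.22 = 2.38 V.

V_SD,sat = 2.38 V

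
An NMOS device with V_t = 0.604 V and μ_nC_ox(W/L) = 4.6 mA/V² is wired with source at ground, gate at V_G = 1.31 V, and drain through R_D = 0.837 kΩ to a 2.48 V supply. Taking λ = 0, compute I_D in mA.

V_GS = V_G = 1.31 V, so V_ov = 1.31 − 0.604 = 0.706 V.
Assume saturation: I_D = ½ k_n V_ov² = 0.5 × 4.6 × 0.706² = 1.15 mA, giving V_DS = V_DD − I_D R_D = 2.48 − 1.15 × 0.837 = 1.52 V.
V_DS = 1.52 V ≥ V_ov = 0.706 V, confirming saturation.

I_D = 1.15 mA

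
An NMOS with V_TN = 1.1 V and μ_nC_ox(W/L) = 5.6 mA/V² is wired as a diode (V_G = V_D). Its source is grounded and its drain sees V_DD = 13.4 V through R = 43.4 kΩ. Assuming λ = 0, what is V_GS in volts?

V_GS = 1.41 V

With gate tied to drain, V_GS = V_DS ≥ V_GS − V_TN, so the device is in saturation.
KCL at the drain: ½ k_n (V_GS − V_TN)² = (V_DD − V_GS)/R.
Let x = V_GS − 1.1. Then 122 x² + x − 12.3 = 0, giving x = 0.314 V (positive root), so V_GS = 1.41 V.
I_D = (V_DD − V_GS)/R = (13.4 − 1.41) / 43.4 = 0.276 mA.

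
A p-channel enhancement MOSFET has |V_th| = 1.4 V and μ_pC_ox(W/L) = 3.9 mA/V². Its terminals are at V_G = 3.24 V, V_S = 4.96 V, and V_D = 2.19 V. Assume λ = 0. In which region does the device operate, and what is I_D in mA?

V_SG = V_S − V_G = 4.96 − 3.24 = 1.72 V; V_SD = V_S − V_D = 4.96 − 2.19 = 2.77 V.
V_ov = V_SG − |V_th| = 1.72 − 1.4 = 0.32 V.
Since V_SD = 2.77 V ≥ V_ov = 0.32 V, the device is in saturation.
I_D = ½ k_p V_ov² = 0.5 × 3.9 × 0.32² = 0.2 mA.

Saturation; I_D = 0.200 mA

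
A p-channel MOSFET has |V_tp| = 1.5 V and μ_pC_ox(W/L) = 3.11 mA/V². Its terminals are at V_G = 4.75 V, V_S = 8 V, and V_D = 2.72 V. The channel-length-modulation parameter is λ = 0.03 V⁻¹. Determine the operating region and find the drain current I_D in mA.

V_SG = V_S − V_G = 8 − 4.75 = 3.25 V; V_SD = V_S − V_D = 8 − 2.72 = 5.28 V.
V_ov = V_SG − |V_tp| = 3.25 − 1.5 = 1.75 V.
Since V_SD = 5.28 V ≥ V_ov = 1.75 V, the device is in saturation.
I_D = ½ k_p V_ov² (1 + λ V_SD) = 0.5 × 3.11 × 1.75² × (1 + 0.03 × 5.28) = 5.52 mA.

Saturation; I_D = 5.52 mA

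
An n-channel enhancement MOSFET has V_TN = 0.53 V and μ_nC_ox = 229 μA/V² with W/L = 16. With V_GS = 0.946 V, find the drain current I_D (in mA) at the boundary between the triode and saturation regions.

At the boundary V_DS = V_ov = V_GS − V_TN = 0.946 − 0.53 = 0.416 V.
k_n = μ_nC_ox · (W/L) = 3.664 mA/V².
I_D = ½ k_n V_ov² = 0.5 × 3.664 × 0.416² = 0.317 mA.

I_D = 0.317 mA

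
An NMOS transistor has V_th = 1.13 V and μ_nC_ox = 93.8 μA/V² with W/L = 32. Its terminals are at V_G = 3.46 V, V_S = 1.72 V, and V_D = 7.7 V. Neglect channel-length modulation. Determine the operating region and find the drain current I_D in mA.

Saturation; I_D = 0.558 mA

V_GS = V_G − V_S = 3.46 − 1.72 = 1.74 V; V_DS = V_D − V_S = 7.7 − 1.72 = 5.98 V.
k_n = μ_nC_ox · (W/L) = 3.002 mA/V².
V_ov = V_GS − V_th = 1.74 − 1.13 = 0.61 V.
Since V_DS = 5.98 V ≥ V_ov = 0.61 V, the device is in saturation.
I_D = ½ k_n V_ov² = 0.5 × 3.002 × 0.61² = 0.558 mA.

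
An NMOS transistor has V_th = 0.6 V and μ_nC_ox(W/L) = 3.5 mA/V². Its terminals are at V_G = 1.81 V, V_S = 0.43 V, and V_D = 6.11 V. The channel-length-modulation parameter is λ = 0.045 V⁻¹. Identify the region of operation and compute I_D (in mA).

V_GS = V_G − V_S = 1.81 − 0.43 = 1.38 V; V_DS = V_D − V_S = 6.11 − 0.43 = 5.68 V.
V_ov = V_GS − V_th = 1.38 − 0.6 = 0.78 V.
Since V_DS = 5.68 V ≥ V_ov = 0.78 V, the device is in saturation.
I_D = ½ k_n V_ov² (1 + λ V_DS) = 0.5 × 3.5 × 0.78² × (1 + 0.045 × 5.68) = 1.34 mA.

Saturation; I_D = 1.34 mA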